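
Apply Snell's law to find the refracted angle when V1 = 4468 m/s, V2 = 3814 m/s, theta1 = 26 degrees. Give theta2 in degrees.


sin(theta1) = sin(26 deg) = 0.438371
sin(theta2) = V2/V1 * sin(theta1) = 3814/4468 * 0.438371 = 0.374205
theta2 = arcsin(0.374205) = 21.9752 degrees

21.9752


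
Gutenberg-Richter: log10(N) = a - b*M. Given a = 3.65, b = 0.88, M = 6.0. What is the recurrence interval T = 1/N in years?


log10(N) = 3.65 - 0.88*6.0 = -1.63
N = 10^-1.63 = 0.023442
T = 1/N = 1/0.023442 = 42.658 years

42.658


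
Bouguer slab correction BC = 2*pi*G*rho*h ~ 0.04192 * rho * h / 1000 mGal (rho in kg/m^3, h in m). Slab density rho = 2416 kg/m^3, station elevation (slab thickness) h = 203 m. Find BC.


BC = 0.04192 * rho * h / 1000
= 0.04192 * 2416 * 203 / 1000
= 20.5596 mGal

20.5596


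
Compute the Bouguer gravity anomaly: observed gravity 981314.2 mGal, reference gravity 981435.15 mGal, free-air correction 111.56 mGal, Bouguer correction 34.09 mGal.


BA = g_obs - g_ref + FAC - BC
= 981314.2 - 981435.15 + 111.56 - 34.09
= -43.48 mGal

-43.48


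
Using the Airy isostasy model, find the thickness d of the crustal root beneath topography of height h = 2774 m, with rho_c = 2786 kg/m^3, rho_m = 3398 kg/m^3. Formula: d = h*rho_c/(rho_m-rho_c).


rho_m - rho_c = 3398 - 2786 = 612
d = 2774 * 2786 / 612
= 7728364 / 612
= 12628.05 m

12628.05


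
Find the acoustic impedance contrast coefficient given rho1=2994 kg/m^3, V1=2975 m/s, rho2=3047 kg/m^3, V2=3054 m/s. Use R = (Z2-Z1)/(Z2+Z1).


Z1 = 2994 * 2975 = 8907150
Z2 = 3047 * 3054 = 9305538
R = (9305538 - 8907150) / (9305538 + 8907150) = 398388 / 18212688 = 0.0219

0.0219


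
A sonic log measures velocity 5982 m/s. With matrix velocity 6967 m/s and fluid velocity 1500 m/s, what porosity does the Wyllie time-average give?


1/V - 1/Vm = 1/5982 - 1/6967 = 2.363e-05
1/Vf - 1/Vm = 1/1500 - 1/6967 = 0.00052313
phi = 2.363e-05 / 0.00052313 = 0.0452

0.0452


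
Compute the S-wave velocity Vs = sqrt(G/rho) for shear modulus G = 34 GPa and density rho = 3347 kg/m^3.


Convert G to Pa: G = 34e9 Pa
Compute G/rho = 34e9 / 3347 = 10158350.7619
Vs = sqrt(10158350.7619) = 3187.22 m/s

3187.22


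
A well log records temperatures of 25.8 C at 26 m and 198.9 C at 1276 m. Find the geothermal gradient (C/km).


dT = 198.9 - 25.8 = 173.1 C
dz = 1276 - 26 = 1250 m
gradient = dT/dz * 1000 = 173.1/1250 * 1000 = 138.48 C/km

138.48


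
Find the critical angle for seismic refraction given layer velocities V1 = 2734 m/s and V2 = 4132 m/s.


V1/V2 = 2734/4132 = 0.661665
theta_c = arcsin(0.661665) = 41.427 degrees

41.427


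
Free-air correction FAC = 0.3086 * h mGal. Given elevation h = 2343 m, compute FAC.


FAC = 0.3086 * h
= 0.3086 * 2343
= 723.0498 mGal

723.0498


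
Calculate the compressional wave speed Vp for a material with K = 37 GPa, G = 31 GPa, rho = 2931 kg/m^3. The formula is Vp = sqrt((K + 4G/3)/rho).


First compute the effective modulus:
K + 4G/3 = 37e9 + 4*31e9/3 = 78333333333.33 Pa
Then divide by density:
78333333333.33 / 2931 = 26725804.6173 Pa/(kg/m^3)
Take the square root:
Vp = sqrt(26725804.6173) = 5169.7 m/s

5169.7


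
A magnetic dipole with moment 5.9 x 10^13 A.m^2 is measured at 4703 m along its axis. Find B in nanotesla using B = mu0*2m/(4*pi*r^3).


m = 5.9 x 10^13 = 59000000000000 A.m^2
2m = 118000000000000 A.m^2
r^3 = 4703^3 = 104021936927
B = (4pi*10^-7) * 118000000000000 / (4*pi * 104021936927) * 1e9
= 148283173.249438 / 1307178211448.18 * 1e9
= 113437.6108 nT

113437.6108


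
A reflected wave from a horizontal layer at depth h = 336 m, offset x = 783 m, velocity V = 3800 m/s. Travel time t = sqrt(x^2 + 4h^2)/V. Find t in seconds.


x^2 + 4h^2 = 783^2 + 4*336^2 = 613089 + 451584 = 1064673
sqrt(1064673) = 1031.8299
t = 1031.8299 / 3800 = 0.2715 s

0.2715


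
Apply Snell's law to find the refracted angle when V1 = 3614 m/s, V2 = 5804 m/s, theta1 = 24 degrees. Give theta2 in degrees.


sin(theta1) = sin(24 deg) = 0.406737
sin(theta2) = V2/V1 * sin(theta1) = 5804/3614 * 0.406737 = 0.65321
theta2 = arcsin(0.65321) = 40.784 degrees

40.784


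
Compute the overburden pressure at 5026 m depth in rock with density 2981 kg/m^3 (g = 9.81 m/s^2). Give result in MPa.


P = rho * g * z / 1e6
= 2981 * 9.81 * 5026 / 1e6
= 146978383.86 / 1e6
= 146.9784 MPa

146.9784


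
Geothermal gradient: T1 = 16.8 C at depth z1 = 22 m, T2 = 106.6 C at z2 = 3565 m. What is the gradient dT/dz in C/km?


dT = 106.6 - 16.8 = 89.8 C
dz = 3565 - 22 = 3543 m
gradient = dT/dz * 1000 = 89.8/3543 * 1000 = 25.3458 C/km

25.3458


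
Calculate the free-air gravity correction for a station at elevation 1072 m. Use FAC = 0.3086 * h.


FAC = 0.3086 * h
= 0.3086 * 1072
= 330.8192 mGal

330.8192


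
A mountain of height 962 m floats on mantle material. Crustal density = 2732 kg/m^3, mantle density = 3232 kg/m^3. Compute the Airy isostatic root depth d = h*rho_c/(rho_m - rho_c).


rho_m - rho_c = 3232 - 2732 = 500
d = 962 * 2732 / 500
= 2628184 / 500
= 5256.37 m

5256.37


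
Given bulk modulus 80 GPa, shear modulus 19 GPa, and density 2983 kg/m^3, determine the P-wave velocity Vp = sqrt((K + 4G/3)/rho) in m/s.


First compute the effective modulus:
K + 4G/3 = 80e9 + 4*19e9/3 = 105333333333.33 Pa
Then divide by density:
105333333333.33 / 2983 = 35311207.9562 Pa/(kg/m^3)
Take the square root:
Vp = sqrt(35311207.9562) = 5942.32 m/s

5942.32


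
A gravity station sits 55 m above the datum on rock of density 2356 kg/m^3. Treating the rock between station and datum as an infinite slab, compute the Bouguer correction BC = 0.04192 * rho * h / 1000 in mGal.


BC = 0.04192 * rho * h / 1000
= 0.04192 * 2356 * 55 / 1000
= 5.432 mGal

5.432


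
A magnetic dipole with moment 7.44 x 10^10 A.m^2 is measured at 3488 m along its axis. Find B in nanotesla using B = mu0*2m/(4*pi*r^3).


m = 7.44 x 10^10 = 74400000000 A.m^2
2m = 148800000000 A.m^2
r^3 = 3488^3 = 42435510272
B = (4pi*10^-7) * 148800000000 / (4*pi * 42435510272) * 1e9
= 186987.594742 / 533260349287.4 * 1e9
= 350.6497 nT

350.6497


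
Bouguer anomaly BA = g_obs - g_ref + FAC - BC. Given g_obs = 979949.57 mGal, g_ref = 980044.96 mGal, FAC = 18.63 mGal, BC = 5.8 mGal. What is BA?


BA = g_obs - g_ref + FAC - BC
= 979949.57 - 980044.96 + 18.63 - 5.8
= -82.56 mGal

-82.56


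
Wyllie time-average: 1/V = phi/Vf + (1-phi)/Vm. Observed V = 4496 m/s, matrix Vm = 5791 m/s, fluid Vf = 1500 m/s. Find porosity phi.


1/V - 1/Vm = 1/4496 - 1/5791 = 4.974e-05
1/Vf - 1/Vm = 1/1500 - 1/5791 = 0.00049398
phi = 4.974e-05 / 0.00049398 = 0.1007

0.1007


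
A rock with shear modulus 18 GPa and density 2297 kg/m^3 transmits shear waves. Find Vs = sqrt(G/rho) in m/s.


Convert G to Pa: G = 18e9 Pa
Compute G/rho = 18e9 / 2297 = 7836308.2281
Vs = sqrt(7836308.2281) = 2799.34 m/s

2799.34


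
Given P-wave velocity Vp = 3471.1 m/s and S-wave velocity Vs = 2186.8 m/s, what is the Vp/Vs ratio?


Vp/Vs = 3471.1 / 2186.8
= 1.5873

1.5873


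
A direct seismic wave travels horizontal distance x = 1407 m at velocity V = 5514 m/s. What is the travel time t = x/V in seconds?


t = x / V
= 1407 / 5514
= 0.2552 s

0.2552


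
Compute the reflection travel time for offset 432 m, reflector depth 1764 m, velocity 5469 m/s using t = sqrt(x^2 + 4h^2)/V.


x^2 + 4h^2 = 432^2 + 4*1764^2 = 186624 + 12446784 = 12633408
sqrt(12633408) = 3554.3506
t = 3554.3506 / 5469 = 0.6499 s

0.6499


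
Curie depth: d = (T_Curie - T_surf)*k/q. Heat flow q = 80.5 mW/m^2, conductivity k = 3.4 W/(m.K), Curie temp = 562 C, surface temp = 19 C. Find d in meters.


T_Curie - T_surf = 562 - 19 = 543 C
Convert q to W/m^2: 80.5 mW/m^2 = 0.0805 W/m^2
d = 543 * 3.4 / 0.0805 = 22934.16 m

22934.16


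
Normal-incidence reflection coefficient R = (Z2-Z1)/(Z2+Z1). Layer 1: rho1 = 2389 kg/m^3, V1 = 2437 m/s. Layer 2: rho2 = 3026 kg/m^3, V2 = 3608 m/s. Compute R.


Z1 = 2389 * 2437 = 5821993
Z2 = 3026 * 3608 = 10917808
R = (10917808 - 5821993) / (10917808 + 5821993) = 5095815 / 16739801 = 0.3044

0.3044


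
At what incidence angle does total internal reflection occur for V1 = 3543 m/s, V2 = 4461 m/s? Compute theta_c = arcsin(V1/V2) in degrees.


V1/V2 = 3543/4461 = 0.794217
theta_c = arcsin(0.794217) = 52.5813 degrees

52.5813


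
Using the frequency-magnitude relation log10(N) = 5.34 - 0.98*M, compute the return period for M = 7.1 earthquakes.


log10(N) = 5.34 - 0.98*7.1 = -1.618
N = 10^-1.618 = 0.024099
T = 1/N = 1/0.024099 = 41.4954 years

41.4954


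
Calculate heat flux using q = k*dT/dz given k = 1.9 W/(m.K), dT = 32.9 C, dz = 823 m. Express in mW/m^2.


q = k * dT / dz * 1000
= 1.9 * 32.9 / 823 * 1000
= 0.075954 * 1000
= 75.9538 mW/m^2

75.9538


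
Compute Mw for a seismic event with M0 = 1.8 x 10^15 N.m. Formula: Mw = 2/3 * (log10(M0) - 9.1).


log10(M0) = log10(1.8 x 10^15) = 15.2553
Mw = 2/3 * (15.2553 - 9.1)
= 2/3 * 6.1553
= 4.1

4.1


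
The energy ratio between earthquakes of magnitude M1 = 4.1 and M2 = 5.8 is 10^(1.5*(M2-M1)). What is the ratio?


M2 - M1 = 5.8 - 4.1 = 1.7
1.5 * 1.7 = 2.55
ratio = 10^2.55 = 354.81

354.81


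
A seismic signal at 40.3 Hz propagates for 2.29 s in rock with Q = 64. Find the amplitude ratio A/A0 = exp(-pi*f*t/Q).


pi*f*t/Q = pi*40.3*2.29/64 = 4.530128
A/A0 = exp(-4.530128) = 0.010779

0.010779


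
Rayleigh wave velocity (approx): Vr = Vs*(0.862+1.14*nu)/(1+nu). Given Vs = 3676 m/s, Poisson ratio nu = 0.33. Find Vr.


Numerator factor = 0.862 + 1.14*0.33 = 1.2382
Denominator = 1 + 0.33 = 1.33
Vr = 3676 * 1.2382 / 1.33 = 3422.27 m/s

3422.27


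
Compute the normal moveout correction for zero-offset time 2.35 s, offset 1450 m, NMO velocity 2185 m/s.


x/Vnmo = 1450/2185 = 0.663616
(x/Vnmo)^2 = 0.440386
t0^2 = 5.5225
sqrt(5.5225 + 0.440386) = 2.441902
dt = 2.441902 - 2.35 = 0.091902

0.091902


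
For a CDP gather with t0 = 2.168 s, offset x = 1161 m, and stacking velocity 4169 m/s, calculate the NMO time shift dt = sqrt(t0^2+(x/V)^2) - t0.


x/Vnmo = 1161/4169 = 0.278484
(x/Vnmo)^2 = 0.077553
t0^2 = 4.700224
sqrt(4.700224 + 0.077553) = 2.185813
dt = 2.185813 - 2.168 = 0.017813

0.017813


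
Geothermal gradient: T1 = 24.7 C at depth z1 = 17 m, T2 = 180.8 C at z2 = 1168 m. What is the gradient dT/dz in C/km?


dT = 180.8 - 24.7 = 156.1 C
dz = 1168 - 17 = 1151 m
gradient = dT/dz * 1000 = 156.1/1151 * 1000 = 135.6212 C/km

135.6212


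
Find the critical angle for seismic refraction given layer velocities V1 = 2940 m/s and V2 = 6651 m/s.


V1/V2 = 2940/6651 = 0.442039
theta_c = arcsin(0.442039) = 26.234 degrees

26.234


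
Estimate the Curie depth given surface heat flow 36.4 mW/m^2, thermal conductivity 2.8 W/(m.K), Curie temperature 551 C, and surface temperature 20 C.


T_Curie - T_surf = 551 - 20 = 531 C
Convert q to W/m^2: 36.4 mW/m^2 = 0.0364 W/m^2
d = 531 * 2.8 / 0.0364 = 40846.15 m

40846.15


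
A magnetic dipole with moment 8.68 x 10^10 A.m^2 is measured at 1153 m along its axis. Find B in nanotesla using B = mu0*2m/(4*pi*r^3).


m = 8.68 x 10^10 = 86800000000 A.m^2
2m = 173600000000 A.m^2
r^3 = 1153^3 = 1532808577
B = (4pi*10^-7) * 173600000000 / (4*pi * 1532808577) * 1e9
= 218152.193865 / 19261840659.45 * 1e9
= 11325.6151 nT

11325.6151


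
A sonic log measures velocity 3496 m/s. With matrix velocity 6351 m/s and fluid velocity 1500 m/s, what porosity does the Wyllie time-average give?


1/V - 1/Vm = 1/3496 - 1/6351 = 0.00012859
1/Vf - 1/Vm = 1/1500 - 1/6351 = 0.00050921
phi = 0.00012859 / 0.00050921 = 0.2525

0.2525


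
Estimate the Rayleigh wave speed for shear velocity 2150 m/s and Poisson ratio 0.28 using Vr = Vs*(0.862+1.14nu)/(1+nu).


Numerator factor = 0.862 + 1.14*0.28 = 1.1812
Denominator = 1 + 0.28 = 1.28
Vr = 2150 * 1.1812 / 1.28 = 1984.05 m/s

1984.05


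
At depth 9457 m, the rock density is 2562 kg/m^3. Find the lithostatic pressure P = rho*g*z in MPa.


P = rho * g * z / 1e6
= 2562 * 9.81 * 9457 / 1e6
= 237684861.54 / 1e6
= 237.6849 MPa

237.6849


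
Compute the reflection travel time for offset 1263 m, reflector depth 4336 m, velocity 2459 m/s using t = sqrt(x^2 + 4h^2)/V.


x^2 + 4h^2 = 1263^2 + 4*4336^2 = 1595169 + 75203584 = 76798753
sqrt(76798753) = 8763.4898
t = 8763.4898 / 2459 = 3.5638 s

3.5638


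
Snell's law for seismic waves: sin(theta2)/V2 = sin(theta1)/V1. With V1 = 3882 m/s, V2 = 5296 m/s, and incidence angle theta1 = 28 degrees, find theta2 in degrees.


sin(theta1) = sin(28 deg) = 0.469472
sin(theta2) = V2/V1 * sin(theta1) = 5296/3882 * 0.469472 = 0.640474
theta2 = arcsin(0.640474) = 39.8272 degrees

39.8272


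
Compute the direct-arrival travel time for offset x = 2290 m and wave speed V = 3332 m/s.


t = x / V
= 2290 / 3332
= 0.6873 s

0.6873


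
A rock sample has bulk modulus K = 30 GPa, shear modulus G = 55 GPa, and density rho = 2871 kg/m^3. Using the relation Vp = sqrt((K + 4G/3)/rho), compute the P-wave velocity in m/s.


First compute the effective modulus:
K + 4G/3 = 30e9 + 4*55e9/3 = 103333333333.33 Pa
Then divide by density:
103333333333.33 / 2871 = 35992104.9576 Pa/(kg/m^3)
Take the square root:
Vp = sqrt(35992104.9576) = 5999.34 m/s

5999.34


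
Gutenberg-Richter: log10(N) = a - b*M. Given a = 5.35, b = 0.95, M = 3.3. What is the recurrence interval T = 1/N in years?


log10(N) = 5.35 - 0.95*3.3 = 2.215
N = 10^2.215 = 164.058977
T = 1/N = 1/164.058977 = 0.0061 years

0.0061


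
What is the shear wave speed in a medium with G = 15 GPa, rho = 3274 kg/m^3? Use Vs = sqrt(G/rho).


Convert G to Pa: G = 15e9 Pa
Compute G/rho = 15e9 / 3274 = 4581551.6188
Vs = sqrt(4581551.6188) = 2140.46 m/s

2140.46


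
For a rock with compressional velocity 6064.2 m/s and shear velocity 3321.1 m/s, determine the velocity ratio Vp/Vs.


Vp/Vs = 6064.2 / 3321.1
= 1.826

1.826


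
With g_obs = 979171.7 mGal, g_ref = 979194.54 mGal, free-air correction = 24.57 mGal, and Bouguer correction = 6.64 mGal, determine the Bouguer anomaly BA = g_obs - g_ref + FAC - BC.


BA = g_obs - g_ref + FAC - BC
= 979171.7 - 979194.54 + 24.57 - 6.64
= -4.91 mGal

-4.91


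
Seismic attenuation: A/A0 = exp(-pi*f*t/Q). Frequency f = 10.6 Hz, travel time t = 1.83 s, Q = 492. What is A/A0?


pi*f*t/Q = pi*10.6*1.83/492 = 0.123863
A/A0 = exp(-0.123863) = 0.883501

0.883501


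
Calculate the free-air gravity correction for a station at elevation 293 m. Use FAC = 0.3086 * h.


FAC = 0.3086 * h
= 0.3086 * 293
= 90.4198 mGal

90.4198


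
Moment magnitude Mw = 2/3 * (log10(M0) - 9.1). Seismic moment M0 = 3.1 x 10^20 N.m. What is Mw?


log10(M0) = log10(3.1 x 10^20) = 20.4914
Mw = 2/3 * (20.4914 - 9.1)
= 2/3 * 11.3914
= 7.59

7.59


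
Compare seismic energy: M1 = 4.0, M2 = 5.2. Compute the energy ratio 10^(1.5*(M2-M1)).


M2 - M1 = 5.2 - 4.0 = 1.2
1.5 * 1.2 = 1.8
ratio = 10^1.8 = 63.1

63.1


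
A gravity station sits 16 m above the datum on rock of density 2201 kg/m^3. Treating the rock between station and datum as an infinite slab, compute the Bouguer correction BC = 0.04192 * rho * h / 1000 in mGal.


BC = 0.04192 * rho * h / 1000
= 0.04192 * 2201 * 16 / 1000
= 1.4763 mGal

1.4763


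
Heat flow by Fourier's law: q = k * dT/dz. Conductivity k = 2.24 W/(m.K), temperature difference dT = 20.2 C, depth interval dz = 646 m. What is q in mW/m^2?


q = k * dT / dz * 1000
= 2.24 * 20.2 / 646 * 1000
= 0.070043 * 1000
= 70.0433 mW/m^2

70.0433


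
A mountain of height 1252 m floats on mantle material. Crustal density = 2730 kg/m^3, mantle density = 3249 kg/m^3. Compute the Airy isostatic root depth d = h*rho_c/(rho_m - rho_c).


rho_m - rho_c = 3249 - 2730 = 519
d = 1252 * 2730 / 519
= 3417960 / 519
= 6585.66 m

6585.66


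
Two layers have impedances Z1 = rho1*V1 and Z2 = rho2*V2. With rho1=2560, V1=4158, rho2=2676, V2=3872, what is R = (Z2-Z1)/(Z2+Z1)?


Z1 = 2560 * 4158 = 10644480
Z2 = 2676 * 3872 = 10361472
R = (10361472 - 10644480) / (10361472 + 10644480) = -283008 / 21005952 = -0.0135

-0.0135


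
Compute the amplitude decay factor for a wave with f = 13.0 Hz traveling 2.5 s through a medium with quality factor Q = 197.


pi*f*t/Q = pi*13.0*2.5/197 = 0.518283
A/A0 = exp(-0.518283) = 0.595542

0.595542


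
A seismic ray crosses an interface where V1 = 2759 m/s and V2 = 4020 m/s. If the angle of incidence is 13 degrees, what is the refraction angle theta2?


sin(theta1) = sin(13 deg) = 0.224951
sin(theta2) = V2/V1 * sin(theta1) = 4020/2759 * 0.224951 = 0.327765
theta2 = arcsin(0.327765) = 19.1332 degrees

19.1332


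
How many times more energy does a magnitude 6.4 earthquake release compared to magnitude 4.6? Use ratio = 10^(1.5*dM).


M2 - M1 = 6.4 - 4.6 = 1.8
1.5 * 1.8 = 2.7
ratio = 10^2.7 = 501.19

501.19


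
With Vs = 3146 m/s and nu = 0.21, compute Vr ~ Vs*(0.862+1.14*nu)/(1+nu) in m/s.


Numerator factor = 0.862 + 1.14*0.21 = 1.1014
Denominator = 1 + 0.21 = 1.21
Vr = 3146 * 1.1014 / 1.21 = 2863.64 m/s

2863.64


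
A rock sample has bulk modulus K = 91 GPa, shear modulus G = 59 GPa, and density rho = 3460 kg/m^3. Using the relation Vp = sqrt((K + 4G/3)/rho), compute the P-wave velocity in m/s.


First compute the effective modulus:
K + 4G/3 = 91e9 + 4*59e9/3 = 169666666666.67 Pa
Then divide by density:
169666666666.67 / 3460 = 49036608.8632 Pa/(kg/m^3)
Take the square root:
Vp = sqrt(49036608.8632) = 7002.61 m/s

7002.61


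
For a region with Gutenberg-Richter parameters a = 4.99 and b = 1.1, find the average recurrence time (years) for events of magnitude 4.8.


log10(N) = 4.99 - 1.1*4.8 = -0.29
N = 10^-0.29 = 0.512861
T = 1/N = 1/0.512861 = 1.9498 years

1.9498


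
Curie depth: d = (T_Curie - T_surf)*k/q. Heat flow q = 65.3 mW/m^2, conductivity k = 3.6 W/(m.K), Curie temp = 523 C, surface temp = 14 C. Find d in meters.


T_Curie - T_surf = 523 - 14 = 509 C
Convert q to W/m^2: 65.3 mW/m^2 = 0.0653 W/m^2
d = 509 * 3.6 / 0.0653 = 28061.26 m

28061.26


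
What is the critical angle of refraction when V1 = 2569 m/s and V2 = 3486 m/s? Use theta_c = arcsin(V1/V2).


V1/V2 = 2569/3486 = 0.736948
theta_c = arcsin(0.736948) = 47.4721 degrees

47.4721


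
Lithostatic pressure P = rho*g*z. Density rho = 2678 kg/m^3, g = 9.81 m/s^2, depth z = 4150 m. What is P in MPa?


P = rho * g * z / 1e6
= 2678 * 9.81 * 4150 / 1e6
= 109025397.0 / 1e6
= 109.0254 MPa

109.0254


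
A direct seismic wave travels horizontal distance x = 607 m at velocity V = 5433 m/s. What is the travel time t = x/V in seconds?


t = x / V
= 607 / 5433
= 0.1117 s

0.1117


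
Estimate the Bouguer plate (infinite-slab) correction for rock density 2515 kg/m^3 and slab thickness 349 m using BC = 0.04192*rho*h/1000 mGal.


BC = 0.04192 * rho * h / 1000
= 0.04192 * 2515 * 349 / 1000
= 36.7947 mGal

36.7947


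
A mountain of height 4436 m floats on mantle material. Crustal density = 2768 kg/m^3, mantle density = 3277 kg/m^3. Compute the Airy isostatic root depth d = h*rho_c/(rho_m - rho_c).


rho_m - rho_c = 3277 - 2768 = 509
d = 4436 * 2768 / 509
= 12278848 / 509
= 24123.47 m

24123.47


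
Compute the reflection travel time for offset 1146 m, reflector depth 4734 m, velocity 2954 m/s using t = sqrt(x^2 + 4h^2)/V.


x^2 + 4h^2 = 1146^2 + 4*4734^2 = 1313316 + 89643024 = 90956340
sqrt(90956340) = 9537.1033
t = 9537.1033 / 2954 = 3.2285 s

3.2285


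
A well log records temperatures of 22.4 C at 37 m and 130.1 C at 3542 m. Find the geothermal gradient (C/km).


dT = 130.1 - 22.4 = 107.7 C
dz = 3542 - 37 = 3505 m
gradient = dT/dz * 1000 = 107.7/3505 * 1000 = 30.7275 C/km

30.7275


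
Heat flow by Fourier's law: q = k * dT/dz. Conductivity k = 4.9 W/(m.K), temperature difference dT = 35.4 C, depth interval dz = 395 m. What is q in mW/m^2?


q = k * dT / dz * 1000
= 4.9 * 35.4 / 395 * 1000
= 0.439139 * 1000
= 439.1392 mW/m^2

439.1392


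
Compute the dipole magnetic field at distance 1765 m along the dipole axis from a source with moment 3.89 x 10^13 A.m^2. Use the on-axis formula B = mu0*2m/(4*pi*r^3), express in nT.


m = 3.89 x 10^13 = 38900000000000 A.m^2
2m = 77800000000000 A.m^2
r^3 = 1765^3 = 5498372125
B = (4pi*10^-7) * 77800000000000 / (4*pi * 5498372125) * 1e9
= 97766363.379714 / 69094581898.41 * 1e9
= 1414964.2518 nT

1414964.2518


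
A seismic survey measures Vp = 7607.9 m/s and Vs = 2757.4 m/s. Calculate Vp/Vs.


Vp/Vs = 7607.9 / 2757.4
= 2.7591

2.7591


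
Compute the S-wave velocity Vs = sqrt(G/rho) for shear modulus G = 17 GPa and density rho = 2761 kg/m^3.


Convert G to Pa: G = 17e9 Pa
Compute G/rho = 17e9 / 2761 = 6157189.4241
Vs = sqrt(6157189.4241) = 2481.37 m/s

2481.37


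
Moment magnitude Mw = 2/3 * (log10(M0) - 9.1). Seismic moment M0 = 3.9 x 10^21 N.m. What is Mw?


log10(M0) = log10(3.9 x 10^21) = 21.5911
Mw = 2/3 * (21.5911 - 9.1)
= 2/3 * 12.4911
= 8.33

8.33


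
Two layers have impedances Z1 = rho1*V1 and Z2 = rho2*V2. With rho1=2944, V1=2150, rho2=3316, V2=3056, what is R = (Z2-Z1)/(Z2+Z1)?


Z1 = 2944 * 2150 = 6329600
Z2 = 3316 * 3056 = 10133696
R = (10133696 - 6329600) / (10133696 + 6329600) = 3804096 / 16463296 = 0.2311

0.2311


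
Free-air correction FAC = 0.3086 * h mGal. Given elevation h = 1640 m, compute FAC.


FAC = 0.3086 * h
= 0.3086 * 1640
= 506.104 mGal

506.104


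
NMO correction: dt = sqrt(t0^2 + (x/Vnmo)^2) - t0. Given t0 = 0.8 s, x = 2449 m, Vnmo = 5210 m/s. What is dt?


x/Vnmo = 2449/5210 = 0.470058
(x/Vnmo)^2 = 0.220954
t0^2 = 0.64
sqrt(0.64 + 0.220954) = 0.927876
dt = 0.927876 - 0.8 = 0.127876

0.127876


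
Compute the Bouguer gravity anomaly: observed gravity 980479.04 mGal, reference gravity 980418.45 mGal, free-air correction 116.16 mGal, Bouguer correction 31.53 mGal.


BA = g_obs - g_ref + FAC - BC
= 980479.04 - 980418.45 + 116.16 - 31.53
= 145.22 mGal

145.22


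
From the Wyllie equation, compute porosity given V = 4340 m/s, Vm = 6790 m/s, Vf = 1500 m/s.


1/V - 1/Vm = 1/4340 - 1/6790 = 8.314e-05
1/Vf - 1/Vm = 1/1500 - 1/6790 = 0.00051939
phi = 8.314e-05 / 0.00051939 = 0.1601

0.1601


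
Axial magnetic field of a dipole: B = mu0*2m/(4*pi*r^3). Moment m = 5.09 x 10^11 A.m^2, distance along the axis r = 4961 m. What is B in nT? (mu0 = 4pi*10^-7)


m = 5.09 x 10^11 = 509000000000 A.m^2
2m = 1018000000000 A.m^2
r^3 = 4961^3 = 122097755681
B = (4pi*10^-7) * 1018000000000 / (4*pi * 122097755681) * 1e9
= 1279256.528542 / 1534325649068.92 * 1e9
= 833.7582 nT

833.7582


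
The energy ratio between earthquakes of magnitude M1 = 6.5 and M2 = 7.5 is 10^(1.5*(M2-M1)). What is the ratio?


M2 - M1 = 7.5 - 6.5 = 1.0
1.5 * 1.0 = 1.5
ratio = 10^1.5 = 31.62

31.62


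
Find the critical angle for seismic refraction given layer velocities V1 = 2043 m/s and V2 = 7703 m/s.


V1/V2 = 2043/7703 = 0.265221
theta_c = arcsin(0.265221) = 15.3801 degrees

15.3801


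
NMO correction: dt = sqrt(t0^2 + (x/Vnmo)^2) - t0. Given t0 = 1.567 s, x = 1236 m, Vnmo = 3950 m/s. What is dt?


x/Vnmo = 1236/3950 = 0.312911
(x/Vnmo)^2 = 0.097914
t0^2 = 2.455489
sqrt(2.455489 + 0.097914) = 1.597937
dt = 1.597937 - 1.567 = 0.030937

0.030937


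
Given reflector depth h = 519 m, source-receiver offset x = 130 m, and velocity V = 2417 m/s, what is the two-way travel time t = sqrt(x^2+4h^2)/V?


x^2 + 4h^2 = 130^2 + 4*519^2 = 16900 + 1077444 = 1094344
sqrt(1094344) = 1046.109
t = 1046.109 / 2417 = 0.4328 s

0.4328


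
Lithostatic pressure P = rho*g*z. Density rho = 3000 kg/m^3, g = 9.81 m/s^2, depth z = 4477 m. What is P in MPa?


P = rho * g * z / 1e6
= 3000 * 9.81 * 4477 / 1e6
= 131758110.0 / 1e6
= 131.7581 MPa

131.7581


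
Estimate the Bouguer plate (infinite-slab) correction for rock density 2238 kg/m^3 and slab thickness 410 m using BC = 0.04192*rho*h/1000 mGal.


BC = 0.04192 * rho * h / 1000
= 0.04192 * 2238 * 410 / 1000
= 38.465 mGal

38.465


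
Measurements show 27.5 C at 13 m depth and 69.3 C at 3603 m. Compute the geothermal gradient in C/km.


dT = 69.3 - 27.5 = 41.8 C
dz = 3603 - 13 = 3590 m
gradient = dT/dz * 1000 = 41.8/3590 * 1000 = 11.6435 C/km

11.6435


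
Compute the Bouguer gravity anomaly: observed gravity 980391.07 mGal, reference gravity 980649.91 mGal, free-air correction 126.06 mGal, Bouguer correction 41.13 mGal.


BA = g_obs - g_ref + FAC - BC
= 980391.07 - 980649.91 + 126.06 - 41.13
= -173.91 mGal

-173.91


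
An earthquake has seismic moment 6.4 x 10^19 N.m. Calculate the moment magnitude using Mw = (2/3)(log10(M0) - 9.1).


log10(M0) = log10(6.4 x 10^19) = 19.8062
Mw = 2/3 * (19.8062 - 9.1)
= 2/3 * 10.7062
= 7.14

7.14


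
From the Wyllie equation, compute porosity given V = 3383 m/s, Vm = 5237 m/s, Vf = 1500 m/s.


1/V - 1/Vm = 1/3383 - 1/5237 = 0.00010465
1/Vf - 1/Vm = 1/1500 - 1/5237 = 0.00047572
phi = 0.00010465 / 0.00047572 = 0.22

0.22


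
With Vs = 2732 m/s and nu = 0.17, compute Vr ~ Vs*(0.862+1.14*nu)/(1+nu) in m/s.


Numerator factor = 0.862 + 1.14*0.17 = 1.0558
Denominator = 1 + 0.17 = 1.17
Vr = 2732 * 1.0558 / 1.17 = 2465.34 m/s

2465.34


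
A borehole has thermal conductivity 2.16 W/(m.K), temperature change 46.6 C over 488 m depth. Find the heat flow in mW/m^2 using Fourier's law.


q = k * dT / dz * 1000
= 2.16 * 46.6 / 488 * 1000
= 0.206262 * 1000
= 206.2623 mW/m^2

206.2623


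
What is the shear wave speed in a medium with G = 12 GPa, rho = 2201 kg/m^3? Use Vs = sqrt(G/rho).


Convert G to Pa: G = 12e9 Pa
Compute G/rho = 12e9 / 2201 = 5452067.2422
Vs = sqrt(5452067.2422) = 2334.97 m/s

2334.97


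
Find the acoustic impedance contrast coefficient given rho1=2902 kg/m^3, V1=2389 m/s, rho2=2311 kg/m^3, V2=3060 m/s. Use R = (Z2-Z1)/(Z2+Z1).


Z1 = 2902 * 2389 = 6932878
Z2 = 2311 * 3060 = 7071660
R = (7071660 - 6932878) / (7071660 + 6932878) = 138782 / 14004538 = 0.0099

0.0099


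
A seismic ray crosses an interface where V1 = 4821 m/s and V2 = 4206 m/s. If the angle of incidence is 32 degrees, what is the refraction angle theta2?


sin(theta1) = sin(32 deg) = 0.529919
sin(theta2) = V2/V1 * sin(theta1) = 4206/4821 * 0.529919 = 0.462319
theta2 = arcsin(0.462319) = 27.5369 degrees

27.5369


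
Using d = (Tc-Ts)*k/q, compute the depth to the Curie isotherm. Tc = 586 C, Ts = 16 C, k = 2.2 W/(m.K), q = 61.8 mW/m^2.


T_Curie - T_surf = 586 - 16 = 570 C
Convert q to W/m^2: 61.8 mW/m^2 = 0.0618 W/m^2
d = 570 * 2.2 / 0.0618 = 20291.26 m

20291.26


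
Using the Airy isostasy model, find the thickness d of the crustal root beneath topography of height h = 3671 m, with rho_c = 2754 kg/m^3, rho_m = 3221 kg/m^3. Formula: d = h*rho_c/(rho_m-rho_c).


rho_m - rho_c = 3221 - 2754 = 467
d = 3671 * 2754 / 467
= 10109934 / 467
= 21648.68 m

21648.68


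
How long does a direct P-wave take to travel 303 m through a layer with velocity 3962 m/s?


t = x / V
= 303 / 3962
= 0.0765 s

0.0765


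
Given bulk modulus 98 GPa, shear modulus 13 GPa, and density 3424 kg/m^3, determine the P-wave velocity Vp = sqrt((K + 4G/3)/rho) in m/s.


First compute the effective modulus:
K + 4G/3 = 98e9 + 4*13e9/3 = 115333333333.33 Pa
Then divide by density:
115333333333.33 / 3424 = 33683800.6231 Pa/(kg/m^3)
Take the square root:
Vp = sqrt(33683800.6231) = 5803.77 m/s

5803.77


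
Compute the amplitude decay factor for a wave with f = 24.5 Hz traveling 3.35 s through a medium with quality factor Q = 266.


pi*f*t/Q = pi*24.5*3.35/266 = 0.969347
A/A0 = exp(-0.969347) = 0.379331

0.379331


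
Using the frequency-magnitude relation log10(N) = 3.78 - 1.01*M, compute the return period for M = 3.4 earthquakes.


log10(N) = 3.78 - 1.01*3.4 = 0.346
N = 10^0.346 = 2.218196
T = 1/N = 1/2.218196 = 0.4508 years

0.4508


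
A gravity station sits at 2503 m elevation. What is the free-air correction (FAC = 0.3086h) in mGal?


FAC = 0.3086 * h
= 0.3086 * 2503
= 772.4258 mGal

772.4258


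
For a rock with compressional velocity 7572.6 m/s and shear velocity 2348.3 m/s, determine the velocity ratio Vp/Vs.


Vp/Vs = 7572.6 / 2348.3
= 3.2247

3.2247


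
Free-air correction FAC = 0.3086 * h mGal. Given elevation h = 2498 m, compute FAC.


FAC = 0.3086 * h
= 0.3086 * 2498
= 770.8828 mGal

770.8828


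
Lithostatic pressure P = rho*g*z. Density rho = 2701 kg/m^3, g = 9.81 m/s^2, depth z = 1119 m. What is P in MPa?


P = rho * g * z / 1e6
= 2701 * 9.81 * 1119 / 1e6
= 29649930.39 / 1e6
= 29.6499 MPa

29.6499


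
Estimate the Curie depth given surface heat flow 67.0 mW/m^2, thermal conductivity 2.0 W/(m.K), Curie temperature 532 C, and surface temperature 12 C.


T_Curie - T_surf = 532 - 12 = 520 C
Convert q to W/m^2: 67.0 mW/m^2 = 0.067 W/m^2
d = 520 * 2.0 / 0.067 = 15522.39 m

15522.39


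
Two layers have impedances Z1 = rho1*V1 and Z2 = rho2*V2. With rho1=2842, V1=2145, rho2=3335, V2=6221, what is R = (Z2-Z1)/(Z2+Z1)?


Z1 = 2842 * 2145 = 6096090
Z2 = 3335 * 6221 = 20747035
R = (20747035 - 6096090) / (20747035 + 6096090) = 14650945 / 26843125 = 0.5458

0.5458


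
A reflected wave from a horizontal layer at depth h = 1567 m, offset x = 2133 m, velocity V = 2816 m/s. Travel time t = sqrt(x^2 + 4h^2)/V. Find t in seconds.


x^2 + 4h^2 = 2133^2 + 4*1567^2 = 4549689 + 9821956 = 14371645
sqrt(14371645) = 3790.9953
t = 3790.9953 / 2816 = 1.3462 s

1.3462


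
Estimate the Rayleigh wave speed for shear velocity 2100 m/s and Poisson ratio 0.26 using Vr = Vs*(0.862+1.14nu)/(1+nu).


Numerator factor = 0.862 + 1.14*0.26 = 1.1584
Denominator = 1 + 0.26 = 1.26
Vr = 2100 * 1.1584 / 1.26 = 1930.67 m/s

1930.67


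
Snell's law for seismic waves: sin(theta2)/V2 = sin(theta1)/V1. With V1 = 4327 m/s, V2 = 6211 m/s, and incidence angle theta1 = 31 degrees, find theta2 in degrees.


sin(theta1) = sin(31 deg) = 0.515038
sin(theta2) = V2/V1 * sin(theta1) = 6211/4327 * 0.515038 = 0.739289
theta2 = arcsin(0.739289) = 47.6708 degrees

47.6708


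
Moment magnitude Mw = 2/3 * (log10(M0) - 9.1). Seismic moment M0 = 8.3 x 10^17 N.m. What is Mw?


log10(M0) = log10(8.3 x 10^17) = 17.9191
Mw = 2/3 * (17.9191 - 9.1)
= 2/3 * 8.8191
= 5.88

5.88


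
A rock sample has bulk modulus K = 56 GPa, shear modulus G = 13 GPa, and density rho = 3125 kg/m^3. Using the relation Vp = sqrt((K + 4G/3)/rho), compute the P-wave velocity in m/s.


First compute the effective modulus:
K + 4G/3 = 56e9 + 4*13e9/3 = 73333333333.33 Pa
Then divide by density:
73333333333.33 / 3125 = 23466666.6667 Pa/(kg/m^3)
Take the square root:
Vp = sqrt(23466666.6667) = 4844.24 m/s

4844.24


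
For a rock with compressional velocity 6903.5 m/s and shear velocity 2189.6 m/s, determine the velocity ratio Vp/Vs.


Vp/Vs = 6903.5 / 2189.6
= 3.1529

3.1529


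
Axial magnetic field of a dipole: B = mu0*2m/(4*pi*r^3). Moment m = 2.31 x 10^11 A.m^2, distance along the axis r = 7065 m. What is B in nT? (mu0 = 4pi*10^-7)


m = 2.31 x 10^11 = 231000000000 A.m^2
2m = 462000000000 A.m^2
r^3 = 7065^3 = 352643999625
B = (4pi*10^-7) * 462000000000 / (4*pi * 352643999625) * 1e9
= 580566.322383 / 4431455194217.69 * 1e9
= 131.0103 nT

131.0103


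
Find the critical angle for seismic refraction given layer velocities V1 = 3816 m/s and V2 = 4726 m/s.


V1/V2 = 3816/4726 = 0.807448
theta_c = arcsin(0.807448) = 53.8474 degrees

53.8474


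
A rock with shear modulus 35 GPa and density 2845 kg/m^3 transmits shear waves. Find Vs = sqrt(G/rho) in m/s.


Convert G to Pa: G = 35e9 Pa
Compute G/rho = 35e9 / 2845 = 12302284.71
Vs = sqrt(12302284.71) = 3507.46 m/s

3507.46


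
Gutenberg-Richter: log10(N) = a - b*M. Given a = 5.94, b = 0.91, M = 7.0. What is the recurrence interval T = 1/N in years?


log10(N) = 5.94 - 0.91*7.0 = -0.43
N = 10^-0.43 = 0.371535
T = 1/N = 1/0.371535 = 2.6915 years

2.6915


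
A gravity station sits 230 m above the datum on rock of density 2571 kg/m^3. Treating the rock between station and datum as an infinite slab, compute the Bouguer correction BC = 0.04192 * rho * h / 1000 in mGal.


BC = 0.04192 * rho * h / 1000
= 0.04192 * 2571 * 230 / 1000
= 24.7886 mGal

24.7886


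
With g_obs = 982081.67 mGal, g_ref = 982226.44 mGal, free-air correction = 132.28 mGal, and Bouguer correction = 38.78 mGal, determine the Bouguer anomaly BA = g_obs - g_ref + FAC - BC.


BA = g_obs - g_ref + FAC - BC
= 982081.67 - 982226.44 + 132.28 - 38.78
= -51.27 mGal

-51.27


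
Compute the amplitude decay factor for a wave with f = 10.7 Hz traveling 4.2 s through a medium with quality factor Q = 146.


pi*f*t/Q = pi*10.7*4.2/146 = 0.967008
A/A0 = exp(-0.967008) = 0.380219

0.380219


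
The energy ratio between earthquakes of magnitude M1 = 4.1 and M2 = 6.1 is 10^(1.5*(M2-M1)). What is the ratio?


M2 - M1 = 6.1 - 4.1 = 2.0
1.5 * 2.0 = 3.0
ratio = 10^3.0 = 1000.0

1000.0


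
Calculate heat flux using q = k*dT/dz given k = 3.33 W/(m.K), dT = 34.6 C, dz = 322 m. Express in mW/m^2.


q = k * dT / dz * 1000
= 3.33 * 34.6 / 322 * 1000
= 0.35782 * 1000
= 357.8199 mW/m^2

357.8199


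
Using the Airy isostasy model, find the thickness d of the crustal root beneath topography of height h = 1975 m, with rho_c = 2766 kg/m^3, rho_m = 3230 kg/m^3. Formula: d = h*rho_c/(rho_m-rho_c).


rho_m - rho_c = 3230 - 2766 = 464
d = 1975 * 2766 / 464
= 5462850 / 464
= 11773.38 m

11773.38


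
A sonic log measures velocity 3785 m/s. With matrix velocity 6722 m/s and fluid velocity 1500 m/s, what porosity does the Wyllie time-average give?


1/V - 1/Vm = 1/3785 - 1/6722 = 0.00011544
1/Vf - 1/Vm = 1/1500 - 1/6722 = 0.0005179
phi = 0.00011544 / 0.0005179 = 0.2229

0.2229


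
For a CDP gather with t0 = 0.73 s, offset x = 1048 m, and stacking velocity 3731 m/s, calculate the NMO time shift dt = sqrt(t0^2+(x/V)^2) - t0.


x/Vnmo = 1048/3731 = 0.28089
(x/Vnmo)^2 = 0.078899
t0^2 = 0.5329
sqrt(0.5329 + 0.078899) = 0.782176
dt = 0.782176 - 0.73 = 0.052176

0.052176


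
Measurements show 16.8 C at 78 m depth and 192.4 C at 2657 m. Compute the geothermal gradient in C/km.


dT = 192.4 - 16.8 = 175.6 C
dz = 2657 - 78 = 2579 m
gradient = dT/dz * 1000 = 175.6/2579 * 1000 = 68.0884 C/km

68.0884


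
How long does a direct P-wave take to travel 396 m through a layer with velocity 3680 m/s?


t = x / V
= 396 / 3680
= 0.1076 s

0.1076


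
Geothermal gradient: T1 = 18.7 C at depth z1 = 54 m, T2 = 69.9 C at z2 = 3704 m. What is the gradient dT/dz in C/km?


dT = 69.9 - 18.7 = 51.2 C
dz = 3704 - 54 = 3650 m
gradient = dT/dz * 1000 = 51.2/3650 * 1000 = 14.0274 C/km

14.0274


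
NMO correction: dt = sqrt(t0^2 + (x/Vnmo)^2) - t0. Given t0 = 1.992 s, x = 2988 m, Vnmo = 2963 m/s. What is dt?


x/Vnmo = 2988/2963 = 1.008437
(x/Vnmo)^2 = 1.016946
t0^2 = 3.968064
sqrt(3.968064 + 1.016946) = 2.232714
dt = 2.232714 - 1.992 = 0.240714

0.240714


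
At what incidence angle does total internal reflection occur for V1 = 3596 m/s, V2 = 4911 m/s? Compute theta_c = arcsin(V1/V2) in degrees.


V1/V2 = 3596/4911 = 0.732234
theta_c = arcsin(0.732234) = 47.074 degrees

47.074


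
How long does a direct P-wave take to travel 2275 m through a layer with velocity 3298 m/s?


t = x / V
= 2275 / 3298
= 0.6898 s

0.6898


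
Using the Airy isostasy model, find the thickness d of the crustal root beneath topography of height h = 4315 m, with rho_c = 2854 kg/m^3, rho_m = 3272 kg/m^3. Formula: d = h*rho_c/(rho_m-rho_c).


rho_m - rho_c = 3272 - 2854 = 418
d = 4315 * 2854 / 418
= 12315010 / 418
= 29461.75 m

29461.75


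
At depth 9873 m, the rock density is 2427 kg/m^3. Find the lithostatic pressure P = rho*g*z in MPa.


P = rho * g * z / 1e6
= 2427 * 9.81 * 9873 / 1e6
= 235064973.51 / 1e6
= 235.065 MPa

235.065


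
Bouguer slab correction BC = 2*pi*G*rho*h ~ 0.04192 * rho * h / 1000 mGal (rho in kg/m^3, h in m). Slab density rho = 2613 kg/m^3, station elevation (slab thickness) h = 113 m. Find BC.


BC = 0.04192 * rho * h / 1000
= 0.04192 * 2613 * 113 / 1000
= 12.3777 mGal

12.3777


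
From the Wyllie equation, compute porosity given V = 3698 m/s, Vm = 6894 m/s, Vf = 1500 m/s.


1/V - 1/Vm = 1/3698 - 1/6894 = 0.00012536
1/Vf - 1/Vm = 1/1500 - 1/6894 = 0.00052161
phi = 0.00012536 / 0.00052161 = 0.2403

0.2403


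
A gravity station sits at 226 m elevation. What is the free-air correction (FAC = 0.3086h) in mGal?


FAC = 0.3086 * h
= 0.3086 * 226
= 69.7436 mGal

69.7436


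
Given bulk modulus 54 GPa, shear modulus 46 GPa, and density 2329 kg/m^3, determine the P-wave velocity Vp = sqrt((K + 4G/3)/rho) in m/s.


First compute the effective modulus:
K + 4G/3 = 54e9 + 4*46e9/3 = 115333333333.33 Pa
Then divide by density:
115333333333.33 / 2329 = 49520538.1423 Pa/(kg/m^3)
Take the square root:
Vp = sqrt(49520538.1423) = 7037.08 m/s

7037.08


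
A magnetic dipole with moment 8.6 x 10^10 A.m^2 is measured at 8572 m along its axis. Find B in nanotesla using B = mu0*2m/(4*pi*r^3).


m = 8.6 x 10^10 = 86000000000 A.m^2
2m = 172000000000 A.m^2
r^3 = 8572^3 = 629863565248
B = (4pi*10^-7) * 172000000000 / (4*pi * 629863565248) * 1e9
= 216141.574567 / 7915098997387.97 * 1e9
= 27.3075 nT

27.3075


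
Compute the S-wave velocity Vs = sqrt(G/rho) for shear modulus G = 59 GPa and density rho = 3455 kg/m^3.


Convert G to Pa: G = 59e9 Pa
Compute G/rho = 59e9 / 3455 = 17076700.4342
Vs = sqrt(17076700.4342) = 4132.4 m/s

4132.4


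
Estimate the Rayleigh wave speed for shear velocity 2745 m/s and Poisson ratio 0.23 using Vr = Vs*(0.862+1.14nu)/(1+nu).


Numerator factor = 0.862 + 1.14*0.23 = 1.1242
Denominator = 1 + 0.23 = 1.23
Vr = 2745 * 1.1242 / 1.23 = 2508.89 m/s

2508.89


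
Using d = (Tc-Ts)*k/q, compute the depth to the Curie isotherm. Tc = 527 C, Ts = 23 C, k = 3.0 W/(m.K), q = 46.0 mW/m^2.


T_Curie - T_surf = 527 - 23 = 504 C
Convert q to W/m^2: 46.0 mW/m^2 = 0.046 W/m^2
d = 504 * 3.0 / 0.046 = 32869.57 m

32869.57


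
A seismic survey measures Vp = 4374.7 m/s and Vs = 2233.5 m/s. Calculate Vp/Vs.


Vp/Vs = 4374.7 / 2233.5
= 1.9587

1.9587


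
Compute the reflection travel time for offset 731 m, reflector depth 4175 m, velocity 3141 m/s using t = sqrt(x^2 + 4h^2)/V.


x^2 + 4h^2 = 731^2 + 4*4175^2 = 534361 + 69722500 = 70256861
sqrt(70256861) = 8381.9366
t = 8381.9366 / 3141 = 2.6686 s

2.6686


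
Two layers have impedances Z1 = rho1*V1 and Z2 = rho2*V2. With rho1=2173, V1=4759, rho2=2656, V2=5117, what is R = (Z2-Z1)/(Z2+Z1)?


Z1 = 2173 * 4759 = 10341307
Z2 = 2656 * 5117 = 13590752
R = (13590752 - 10341307) / (13590752 + 10341307) = 3249445 / 23932059 = 0.1358

0.1358


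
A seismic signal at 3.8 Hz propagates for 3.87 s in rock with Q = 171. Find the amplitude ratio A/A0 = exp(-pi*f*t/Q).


pi*f*t/Q = pi*3.8*3.87/171 = 0.270177
A/A0 = exp(-0.270177) = 0.763244

0.763244


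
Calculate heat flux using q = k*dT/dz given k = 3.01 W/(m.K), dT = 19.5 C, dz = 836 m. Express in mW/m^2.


q = k * dT / dz * 1000
= 3.01 * 19.5 / 836 * 1000
= 0.070209 * 1000
= 70.2093 mW/m^2

70.2093


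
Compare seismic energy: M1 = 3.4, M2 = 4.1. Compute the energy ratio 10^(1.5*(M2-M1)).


M2 - M1 = 4.1 - 3.4 = 0.7
1.5 * 0.7 = 1.05
ratio = 10^1.05 = 11.22

11.22


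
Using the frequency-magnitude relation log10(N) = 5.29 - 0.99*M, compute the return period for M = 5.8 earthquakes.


log10(N) = 5.29 - 0.99*5.8 = -0.452
N = 10^-0.452 = 0.353183
T = 1/N = 1/0.353183 = 2.8314 years

2.8314


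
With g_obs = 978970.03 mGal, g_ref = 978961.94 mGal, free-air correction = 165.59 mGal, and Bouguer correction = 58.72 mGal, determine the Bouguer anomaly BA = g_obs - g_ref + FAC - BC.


BA = g_obs - g_ref + FAC - BC
= 978970.03 - 978961.94 + 165.59 - 58.72
= 114.96 mGal

114.96


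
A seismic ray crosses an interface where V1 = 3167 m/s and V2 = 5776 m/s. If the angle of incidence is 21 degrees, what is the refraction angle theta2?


sin(theta1) = sin(21 deg) = 0.358368
sin(theta2) = V2/V1 * sin(theta1) = 5776/3167 * 0.358368 = 0.653594
theta2 = arcsin(0.653594) = 40.8132 degrees

40.8132
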